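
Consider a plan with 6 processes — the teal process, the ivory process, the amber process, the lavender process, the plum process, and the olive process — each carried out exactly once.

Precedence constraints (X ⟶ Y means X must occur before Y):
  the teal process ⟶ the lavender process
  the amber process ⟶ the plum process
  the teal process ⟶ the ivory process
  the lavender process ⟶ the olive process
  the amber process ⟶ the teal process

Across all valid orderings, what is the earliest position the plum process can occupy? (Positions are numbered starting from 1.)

2

The only process forced before the plum process (directly or transitively) is the amber process.
With 1 mandatory predecessor, the earliest the plum process can sit is position 1+1 = 2, and placing just that one first achieves it.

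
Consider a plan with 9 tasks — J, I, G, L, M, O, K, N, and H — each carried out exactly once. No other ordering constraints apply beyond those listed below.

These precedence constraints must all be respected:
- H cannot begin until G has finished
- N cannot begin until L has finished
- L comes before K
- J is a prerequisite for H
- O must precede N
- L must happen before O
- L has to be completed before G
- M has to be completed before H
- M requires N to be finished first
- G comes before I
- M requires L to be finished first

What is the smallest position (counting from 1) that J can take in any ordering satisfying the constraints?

J has no prerequisites at all, so it can go in position 1.

1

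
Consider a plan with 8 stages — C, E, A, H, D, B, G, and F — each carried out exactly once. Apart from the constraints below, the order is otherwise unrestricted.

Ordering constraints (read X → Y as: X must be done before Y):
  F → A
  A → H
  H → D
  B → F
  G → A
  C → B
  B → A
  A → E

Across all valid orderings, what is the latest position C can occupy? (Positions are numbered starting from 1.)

2

The stages that are forced after C, directly or by a chain of constraints, are E, A, H, D, B, F. That's 6 stages.
So at least 6 stages follow C, putting C no later than position 2. That position is achievable by scheduling everything else first.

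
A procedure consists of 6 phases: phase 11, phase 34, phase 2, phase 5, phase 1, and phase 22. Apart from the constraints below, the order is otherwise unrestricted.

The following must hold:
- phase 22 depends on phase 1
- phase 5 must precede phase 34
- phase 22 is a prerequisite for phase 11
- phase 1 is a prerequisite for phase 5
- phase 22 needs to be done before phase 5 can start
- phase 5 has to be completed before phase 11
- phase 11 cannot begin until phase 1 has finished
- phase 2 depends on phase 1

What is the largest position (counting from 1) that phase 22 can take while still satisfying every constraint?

3

The phases that are forced after phase 22, directly or by a chain of constraints, are phase 11, phase 34, phase 5. That's 3 phases.
With 3 mandatory successors out of 6 phases total, the latest slot for phase 22 is 6−3 = 3, and it's reachable by doing all non-successors before phase 22.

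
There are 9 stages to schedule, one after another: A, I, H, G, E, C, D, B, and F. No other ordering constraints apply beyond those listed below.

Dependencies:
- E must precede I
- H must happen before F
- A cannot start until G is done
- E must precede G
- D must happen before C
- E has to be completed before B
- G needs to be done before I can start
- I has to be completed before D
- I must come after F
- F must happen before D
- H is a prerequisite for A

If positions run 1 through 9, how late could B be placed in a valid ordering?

9

B has no required successors, so nothing stops it from going last (position 9).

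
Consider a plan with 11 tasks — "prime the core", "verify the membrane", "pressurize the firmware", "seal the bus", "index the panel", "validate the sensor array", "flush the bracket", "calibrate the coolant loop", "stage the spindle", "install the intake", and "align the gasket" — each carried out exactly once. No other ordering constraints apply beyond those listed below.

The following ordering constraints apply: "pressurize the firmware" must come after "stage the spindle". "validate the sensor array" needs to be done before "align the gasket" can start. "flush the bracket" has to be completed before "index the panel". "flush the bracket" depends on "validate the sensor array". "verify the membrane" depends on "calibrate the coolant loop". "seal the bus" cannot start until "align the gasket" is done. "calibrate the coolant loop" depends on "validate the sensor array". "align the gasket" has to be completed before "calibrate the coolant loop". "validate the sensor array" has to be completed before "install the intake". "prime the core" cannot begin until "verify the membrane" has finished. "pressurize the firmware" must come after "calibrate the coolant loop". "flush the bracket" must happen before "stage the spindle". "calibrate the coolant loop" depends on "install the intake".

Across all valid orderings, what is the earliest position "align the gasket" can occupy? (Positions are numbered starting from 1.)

2

The only task forced before "align the gasket" (directly or transitively) is "validate the sensor array".
So at minimum 1 task comes before "align the gasket", putting "align the gasket" no earlier than position 2. That position is achievable by scheduling exactly that predecessor first.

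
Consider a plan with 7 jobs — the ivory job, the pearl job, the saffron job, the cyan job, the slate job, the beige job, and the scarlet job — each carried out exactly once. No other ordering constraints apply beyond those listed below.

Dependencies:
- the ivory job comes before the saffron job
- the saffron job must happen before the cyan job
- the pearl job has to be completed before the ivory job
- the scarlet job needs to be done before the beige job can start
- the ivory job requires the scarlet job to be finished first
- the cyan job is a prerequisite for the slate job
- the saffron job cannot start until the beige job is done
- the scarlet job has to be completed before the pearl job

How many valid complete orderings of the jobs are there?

3

Only the scarlet job has no prerequisites, so it must go first.
Enumerating by repeatedly choosing an available job (one whose prerequisites are all placed) gives 3 distinct complete orderings.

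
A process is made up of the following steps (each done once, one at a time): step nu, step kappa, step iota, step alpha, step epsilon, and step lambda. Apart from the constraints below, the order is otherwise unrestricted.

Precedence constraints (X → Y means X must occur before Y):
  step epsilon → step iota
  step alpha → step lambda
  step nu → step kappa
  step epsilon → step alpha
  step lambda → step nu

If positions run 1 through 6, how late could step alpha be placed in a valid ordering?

Following every chain forward from step alpha, the steps that must come later are step nu, step kappa, step lambda — 3 of them.
With 3 mandatory successors out of 6 steps total, the latest slot for step alpha is 6−3 = 3, and it's reachable by doing all non-successors before step alpha.

3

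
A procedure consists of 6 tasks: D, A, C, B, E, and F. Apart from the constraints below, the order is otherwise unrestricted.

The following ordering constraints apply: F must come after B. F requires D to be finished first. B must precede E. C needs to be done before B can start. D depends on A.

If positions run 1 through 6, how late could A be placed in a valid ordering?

The tasks that are forced after A, directly or by a chain of constraints, are D, F. That's 2 tasks.
With 2 mandatory successors out of 6 tasks total, the latest slot for A is 6−2 = 4, and it's reachable by doing all non-successors before A.

4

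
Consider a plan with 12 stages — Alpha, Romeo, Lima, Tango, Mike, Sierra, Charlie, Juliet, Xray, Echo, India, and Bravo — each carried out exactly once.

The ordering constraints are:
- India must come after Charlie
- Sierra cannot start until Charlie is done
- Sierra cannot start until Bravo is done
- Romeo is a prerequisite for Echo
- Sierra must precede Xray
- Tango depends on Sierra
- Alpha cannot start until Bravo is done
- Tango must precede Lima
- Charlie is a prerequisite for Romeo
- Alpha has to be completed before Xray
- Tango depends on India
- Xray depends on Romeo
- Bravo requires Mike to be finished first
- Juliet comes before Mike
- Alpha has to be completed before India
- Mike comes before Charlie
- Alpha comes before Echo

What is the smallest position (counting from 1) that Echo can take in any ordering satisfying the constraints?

The stages that are forced before Echo, directly or transitively, are Alpha, Romeo, Mike, Charlie, Juliet, Bravo. That's 6 stages.
So at minimum 6 stages come before Echo, putting Echo no earlier than position 7. That position is achievable by scheduling exactly those predecessors first.

7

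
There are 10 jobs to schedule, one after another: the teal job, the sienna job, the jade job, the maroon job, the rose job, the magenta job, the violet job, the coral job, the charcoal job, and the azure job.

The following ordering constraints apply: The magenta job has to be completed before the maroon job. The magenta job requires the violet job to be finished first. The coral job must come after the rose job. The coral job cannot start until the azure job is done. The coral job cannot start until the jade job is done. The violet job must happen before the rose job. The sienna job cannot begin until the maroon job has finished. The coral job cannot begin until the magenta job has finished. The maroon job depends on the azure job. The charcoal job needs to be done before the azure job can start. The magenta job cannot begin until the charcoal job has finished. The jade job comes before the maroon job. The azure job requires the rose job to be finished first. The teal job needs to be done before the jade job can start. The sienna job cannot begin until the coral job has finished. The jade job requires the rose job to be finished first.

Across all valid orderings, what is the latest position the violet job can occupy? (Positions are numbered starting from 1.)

3

Every job that must follow the violet job has to come after it. Tracing all chains starting from the violet job, those jobs are: the sienna job, the jade job, the maroon job, the rose job, the magenta job, the coral job, the azure job — 7 in total.
With 7 mandatory successors out of 10 jobs total, the latest slot for the violet job is 10−7 = 3, and it's reachable by doing all non-successors before the violet job.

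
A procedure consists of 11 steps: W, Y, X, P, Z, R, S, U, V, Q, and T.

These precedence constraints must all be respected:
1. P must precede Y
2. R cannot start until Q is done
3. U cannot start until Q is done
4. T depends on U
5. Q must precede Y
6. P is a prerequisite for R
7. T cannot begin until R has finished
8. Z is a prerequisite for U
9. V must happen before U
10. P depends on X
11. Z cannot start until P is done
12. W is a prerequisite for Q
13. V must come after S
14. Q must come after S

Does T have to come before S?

No

There is a chain S → V → U → T, which puts S before T.
So T does not have to come before S — it cannot.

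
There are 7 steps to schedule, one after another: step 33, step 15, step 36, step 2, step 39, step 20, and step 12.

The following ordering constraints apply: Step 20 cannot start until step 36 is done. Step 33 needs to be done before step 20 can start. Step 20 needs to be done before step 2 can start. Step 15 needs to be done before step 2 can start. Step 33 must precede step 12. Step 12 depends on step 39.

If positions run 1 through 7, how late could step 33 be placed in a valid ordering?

4

The steps that are forced after step 33, directly or by a chain of constraints, are step 2, step 20, step 12. That's 3 steps.
So at least 3 steps follow step 33, putting step 33 no later than position 4. That position is achievable by scheduling everything else first.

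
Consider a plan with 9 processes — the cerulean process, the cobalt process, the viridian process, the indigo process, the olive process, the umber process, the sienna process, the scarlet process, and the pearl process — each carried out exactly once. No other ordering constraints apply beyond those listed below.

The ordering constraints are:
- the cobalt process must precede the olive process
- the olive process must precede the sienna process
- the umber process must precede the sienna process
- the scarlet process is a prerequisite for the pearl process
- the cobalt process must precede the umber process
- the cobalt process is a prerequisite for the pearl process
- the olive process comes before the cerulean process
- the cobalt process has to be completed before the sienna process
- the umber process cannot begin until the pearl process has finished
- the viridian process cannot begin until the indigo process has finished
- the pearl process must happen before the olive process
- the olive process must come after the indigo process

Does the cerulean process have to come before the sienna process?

Nothing in the constraints links the cerulean process and the sienna process; they are unordered relative to each other.
A valid ordering placing the sienna process before the cerulean process exists, so the answer is no.

No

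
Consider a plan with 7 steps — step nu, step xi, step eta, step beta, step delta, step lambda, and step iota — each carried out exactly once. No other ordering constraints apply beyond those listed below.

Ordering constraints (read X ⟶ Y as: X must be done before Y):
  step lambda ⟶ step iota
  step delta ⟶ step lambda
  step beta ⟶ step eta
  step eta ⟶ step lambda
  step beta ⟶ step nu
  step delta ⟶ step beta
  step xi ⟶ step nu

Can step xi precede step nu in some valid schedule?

The constraints force step xi before step nu, so yes — every valid ordering has step xi earlier.

Yes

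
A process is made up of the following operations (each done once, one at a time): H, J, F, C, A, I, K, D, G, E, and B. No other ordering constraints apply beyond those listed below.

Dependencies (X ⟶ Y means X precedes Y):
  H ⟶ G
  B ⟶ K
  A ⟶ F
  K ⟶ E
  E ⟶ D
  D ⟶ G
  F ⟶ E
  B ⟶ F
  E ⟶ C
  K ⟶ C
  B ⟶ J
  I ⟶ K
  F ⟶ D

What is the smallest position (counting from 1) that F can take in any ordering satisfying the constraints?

Every operation that must precede F has to come before it. Tracing all chains that end at F, those operations are: A, B — 2 in total.
With 2 mandatory predecessors, the earliest F can sit is position 2+1 = 3, and placing just those 2 first achieves it.

3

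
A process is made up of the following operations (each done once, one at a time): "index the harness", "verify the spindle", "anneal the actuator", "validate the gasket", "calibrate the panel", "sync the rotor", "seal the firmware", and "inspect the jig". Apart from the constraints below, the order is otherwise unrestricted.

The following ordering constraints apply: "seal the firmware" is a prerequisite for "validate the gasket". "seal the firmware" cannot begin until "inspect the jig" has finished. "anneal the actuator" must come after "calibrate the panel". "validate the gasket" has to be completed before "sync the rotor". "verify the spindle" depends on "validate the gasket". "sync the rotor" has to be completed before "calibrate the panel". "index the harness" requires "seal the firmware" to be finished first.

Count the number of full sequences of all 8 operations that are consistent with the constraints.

24

"inspect the jig" is the only operation with nothing required before it, so every ordering starts there.
Systematically extending each partial ordering one operation at a time and counting, there are 24 complete orderings.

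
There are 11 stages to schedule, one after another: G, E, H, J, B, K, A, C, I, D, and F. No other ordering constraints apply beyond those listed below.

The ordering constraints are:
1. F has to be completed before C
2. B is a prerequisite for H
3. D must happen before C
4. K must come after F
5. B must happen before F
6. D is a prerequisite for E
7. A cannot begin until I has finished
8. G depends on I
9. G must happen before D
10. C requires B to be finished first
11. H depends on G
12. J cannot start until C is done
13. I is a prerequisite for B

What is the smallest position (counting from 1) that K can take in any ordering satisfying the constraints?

4

Working backwards through the constraints from K, its full set of required predecessors is B, I, F — 3 of them.
So at minimum 3 stages come before K, putting K no earlier than position 4. That position is achievable by scheduling exactly those predecessors first.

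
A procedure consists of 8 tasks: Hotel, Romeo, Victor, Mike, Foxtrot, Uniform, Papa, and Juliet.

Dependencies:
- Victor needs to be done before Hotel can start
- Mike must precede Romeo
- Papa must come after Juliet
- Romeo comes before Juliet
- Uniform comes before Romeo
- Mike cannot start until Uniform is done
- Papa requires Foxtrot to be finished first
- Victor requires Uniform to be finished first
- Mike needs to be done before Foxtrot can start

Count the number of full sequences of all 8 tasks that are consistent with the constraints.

Uniform is the only task with nothing required before it, so every ordering starts there.
Counting all ways to extend the partial order to a total order gives 63.

63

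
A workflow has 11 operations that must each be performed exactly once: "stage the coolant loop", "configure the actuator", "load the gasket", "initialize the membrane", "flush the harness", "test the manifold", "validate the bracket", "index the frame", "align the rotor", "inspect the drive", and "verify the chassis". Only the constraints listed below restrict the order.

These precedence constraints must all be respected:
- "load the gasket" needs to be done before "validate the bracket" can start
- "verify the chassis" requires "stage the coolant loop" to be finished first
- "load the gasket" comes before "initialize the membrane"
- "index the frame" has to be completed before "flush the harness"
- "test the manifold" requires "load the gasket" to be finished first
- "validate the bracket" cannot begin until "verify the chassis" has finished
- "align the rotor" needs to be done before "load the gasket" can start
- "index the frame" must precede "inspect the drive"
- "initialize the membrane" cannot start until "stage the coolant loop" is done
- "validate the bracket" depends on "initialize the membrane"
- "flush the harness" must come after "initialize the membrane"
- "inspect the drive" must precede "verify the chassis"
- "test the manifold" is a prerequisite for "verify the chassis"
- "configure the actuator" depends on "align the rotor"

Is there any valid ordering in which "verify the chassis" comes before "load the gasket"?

No

There is a dependency chain "load the gasket" → "test the manifold" → "verify the chassis", so "verify the chassis" always comes after "load the gasket".
Hence "verify the chassis" can never be scheduled before "load the gasket".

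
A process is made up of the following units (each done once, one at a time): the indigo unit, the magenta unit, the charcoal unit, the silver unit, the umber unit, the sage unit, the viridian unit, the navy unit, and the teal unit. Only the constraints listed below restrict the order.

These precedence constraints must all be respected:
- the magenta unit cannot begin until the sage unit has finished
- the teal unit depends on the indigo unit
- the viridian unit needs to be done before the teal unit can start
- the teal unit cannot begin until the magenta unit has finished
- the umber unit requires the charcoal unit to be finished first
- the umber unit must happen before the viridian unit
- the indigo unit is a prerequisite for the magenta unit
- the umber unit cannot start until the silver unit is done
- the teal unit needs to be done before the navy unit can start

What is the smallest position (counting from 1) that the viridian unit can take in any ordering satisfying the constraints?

Every unit that must precede the viridian unit has to come before it. Tracing all chains that end at the viridian unit, those units are: the charcoal unit, the silver unit, the umber unit — 3 in total.
With 3 mandatory predecessors, the earliest the viridian unit can sit is position 3+1 = 4, and placing just those 3 first achieves it.

4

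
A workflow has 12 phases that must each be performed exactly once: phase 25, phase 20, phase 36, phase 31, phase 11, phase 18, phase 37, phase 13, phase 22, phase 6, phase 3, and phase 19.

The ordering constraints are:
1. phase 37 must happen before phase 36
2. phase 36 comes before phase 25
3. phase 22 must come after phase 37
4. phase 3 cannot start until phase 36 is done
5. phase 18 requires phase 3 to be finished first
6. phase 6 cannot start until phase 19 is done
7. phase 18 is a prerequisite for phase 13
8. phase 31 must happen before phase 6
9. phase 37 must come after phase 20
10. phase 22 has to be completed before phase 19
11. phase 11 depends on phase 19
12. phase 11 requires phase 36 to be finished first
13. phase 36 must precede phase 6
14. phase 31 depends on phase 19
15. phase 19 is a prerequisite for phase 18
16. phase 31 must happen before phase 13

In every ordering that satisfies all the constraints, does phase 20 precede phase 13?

There is a constraint chain phase 20 → phase 37 → phase 22 → phase 19 → phase 31 → phase 13.
That forces phase 20 before phase 13 in every valid schedule.

Yes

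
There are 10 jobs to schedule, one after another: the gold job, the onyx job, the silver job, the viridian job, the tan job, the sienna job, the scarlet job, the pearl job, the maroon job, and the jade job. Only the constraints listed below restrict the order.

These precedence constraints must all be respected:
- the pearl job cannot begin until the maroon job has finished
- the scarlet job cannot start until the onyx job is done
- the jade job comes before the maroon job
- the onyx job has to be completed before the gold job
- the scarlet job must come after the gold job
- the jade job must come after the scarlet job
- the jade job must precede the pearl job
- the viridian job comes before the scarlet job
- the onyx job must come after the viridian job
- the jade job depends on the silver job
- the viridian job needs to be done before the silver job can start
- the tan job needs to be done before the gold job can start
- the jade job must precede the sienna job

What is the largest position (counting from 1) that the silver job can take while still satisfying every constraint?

6

The jobs that are forced after the silver job, directly or by a chain of constraints, are the sienna job, the pearl job, the maroon job, the jade job. That's 4 jobs.
So at least 4 jobs follow the silver job, putting the silver job no later than position 6. That position is achievable by scheduling everything else first.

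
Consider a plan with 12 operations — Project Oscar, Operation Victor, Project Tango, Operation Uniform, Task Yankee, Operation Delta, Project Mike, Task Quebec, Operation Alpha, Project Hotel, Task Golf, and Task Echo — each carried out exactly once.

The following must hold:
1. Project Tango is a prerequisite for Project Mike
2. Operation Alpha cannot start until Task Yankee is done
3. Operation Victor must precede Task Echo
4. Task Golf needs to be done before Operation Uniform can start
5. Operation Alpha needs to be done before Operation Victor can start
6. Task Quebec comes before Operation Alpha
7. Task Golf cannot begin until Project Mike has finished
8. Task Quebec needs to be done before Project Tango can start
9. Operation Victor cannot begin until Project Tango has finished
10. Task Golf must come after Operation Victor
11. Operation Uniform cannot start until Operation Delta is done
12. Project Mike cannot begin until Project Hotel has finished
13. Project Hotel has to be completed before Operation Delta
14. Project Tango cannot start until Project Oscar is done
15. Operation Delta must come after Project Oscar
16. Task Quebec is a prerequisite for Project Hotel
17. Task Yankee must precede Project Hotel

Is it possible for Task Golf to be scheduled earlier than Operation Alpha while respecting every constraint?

No

There is a dependency chain Operation Alpha → Operation Victor → Task Golf, so Task Golf always comes after Operation Alpha.
Hence Task Golf can never be scheduled before Operation Alpha.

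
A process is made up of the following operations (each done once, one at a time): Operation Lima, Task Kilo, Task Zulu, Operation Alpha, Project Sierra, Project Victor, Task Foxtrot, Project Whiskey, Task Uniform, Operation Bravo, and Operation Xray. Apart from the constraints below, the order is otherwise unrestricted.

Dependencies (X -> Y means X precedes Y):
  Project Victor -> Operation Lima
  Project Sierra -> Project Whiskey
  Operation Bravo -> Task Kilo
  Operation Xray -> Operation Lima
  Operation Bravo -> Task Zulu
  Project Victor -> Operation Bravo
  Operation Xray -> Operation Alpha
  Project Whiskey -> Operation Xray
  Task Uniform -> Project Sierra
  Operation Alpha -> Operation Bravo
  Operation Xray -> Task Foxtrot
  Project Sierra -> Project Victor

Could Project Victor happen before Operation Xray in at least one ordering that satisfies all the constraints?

Yes

The constraints leave Project Victor and Operation Xray unordered relative to each other; nothing requires Operation Xray earlier.
So a valid ordering placing Project Victor earlier than Operation Xray exists.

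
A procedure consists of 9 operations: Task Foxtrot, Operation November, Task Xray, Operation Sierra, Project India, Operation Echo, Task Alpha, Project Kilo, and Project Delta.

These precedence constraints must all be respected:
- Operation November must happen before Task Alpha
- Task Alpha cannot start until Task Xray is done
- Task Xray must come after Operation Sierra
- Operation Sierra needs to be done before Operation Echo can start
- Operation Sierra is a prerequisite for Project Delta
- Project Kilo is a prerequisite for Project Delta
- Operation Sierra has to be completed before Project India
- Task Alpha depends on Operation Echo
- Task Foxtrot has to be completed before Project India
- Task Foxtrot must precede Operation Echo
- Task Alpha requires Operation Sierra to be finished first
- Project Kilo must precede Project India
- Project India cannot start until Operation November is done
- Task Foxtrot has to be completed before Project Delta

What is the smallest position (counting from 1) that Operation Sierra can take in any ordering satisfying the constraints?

1

Operation Sierra has no prerequisites at all, so it can go in position 1.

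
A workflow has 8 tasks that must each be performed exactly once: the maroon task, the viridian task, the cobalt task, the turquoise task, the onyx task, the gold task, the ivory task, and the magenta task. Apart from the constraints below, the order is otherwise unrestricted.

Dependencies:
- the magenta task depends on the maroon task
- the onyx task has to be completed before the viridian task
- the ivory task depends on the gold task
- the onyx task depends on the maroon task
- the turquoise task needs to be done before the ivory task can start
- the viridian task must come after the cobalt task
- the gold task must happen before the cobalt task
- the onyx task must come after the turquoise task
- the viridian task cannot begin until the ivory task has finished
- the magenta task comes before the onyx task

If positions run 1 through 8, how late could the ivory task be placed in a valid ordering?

7

Following the constraints forward from the ivory task, its only required successor is the viridian task.
With 1 mandatory successor out of 8 tasks total, the latest slot for the ivory task is 8−1 = 7, and it's reachable by doing all non-successors before the ivory task.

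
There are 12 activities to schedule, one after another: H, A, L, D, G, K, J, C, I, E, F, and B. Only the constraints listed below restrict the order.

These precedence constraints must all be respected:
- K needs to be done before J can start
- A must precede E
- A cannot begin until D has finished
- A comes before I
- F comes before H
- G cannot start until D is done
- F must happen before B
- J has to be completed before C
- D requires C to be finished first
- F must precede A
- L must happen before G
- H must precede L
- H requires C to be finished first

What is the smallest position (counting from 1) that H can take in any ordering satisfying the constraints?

5

The activities that are forced before H, directly or transitively, are K, J, C, F. That's 4 activities.
With 4 mandatory predecessors, the earliest H can sit is position 4+1 = 5, and placing just those 4 first achieves it.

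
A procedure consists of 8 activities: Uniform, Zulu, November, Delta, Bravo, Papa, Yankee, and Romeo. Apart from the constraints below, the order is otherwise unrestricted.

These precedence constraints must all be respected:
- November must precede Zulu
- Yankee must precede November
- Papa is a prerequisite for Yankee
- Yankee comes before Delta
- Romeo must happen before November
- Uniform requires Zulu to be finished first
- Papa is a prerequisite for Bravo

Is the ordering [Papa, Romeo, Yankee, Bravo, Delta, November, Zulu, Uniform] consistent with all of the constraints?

Yes

Every stated constraint is respected: Romeo sits at position 2, ahead of November at position 6, and each of the other listed pairs likewise has the predecessor earlier in the sequence.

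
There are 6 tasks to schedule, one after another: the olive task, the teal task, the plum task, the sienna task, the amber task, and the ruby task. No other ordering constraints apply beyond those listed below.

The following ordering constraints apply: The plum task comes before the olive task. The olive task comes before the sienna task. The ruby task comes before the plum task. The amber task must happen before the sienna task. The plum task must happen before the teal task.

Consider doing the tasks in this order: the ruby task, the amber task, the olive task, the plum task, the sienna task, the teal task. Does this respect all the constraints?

No

Here the plum task comes after the olive task.
That contradicts the constraint that the plum task must precede the olive task.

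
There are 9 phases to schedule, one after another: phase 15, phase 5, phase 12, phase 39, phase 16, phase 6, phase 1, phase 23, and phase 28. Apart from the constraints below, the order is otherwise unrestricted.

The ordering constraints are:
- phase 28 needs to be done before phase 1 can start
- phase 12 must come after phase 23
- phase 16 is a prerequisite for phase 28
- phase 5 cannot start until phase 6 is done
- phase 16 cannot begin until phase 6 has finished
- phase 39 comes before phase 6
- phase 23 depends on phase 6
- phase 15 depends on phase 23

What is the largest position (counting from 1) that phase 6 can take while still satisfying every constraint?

2

Following every chain forward from phase 6, the phases that must come later are phase 15, phase 5, phase 12, phase 16, phase 1, phase 23, phase 28 — 7 of them.
With 7 mandatory successors out of 9 phases total, the latest slot for phase 6 is 9−7 = 2, and it's reachable by doing all non-successors before phase 6.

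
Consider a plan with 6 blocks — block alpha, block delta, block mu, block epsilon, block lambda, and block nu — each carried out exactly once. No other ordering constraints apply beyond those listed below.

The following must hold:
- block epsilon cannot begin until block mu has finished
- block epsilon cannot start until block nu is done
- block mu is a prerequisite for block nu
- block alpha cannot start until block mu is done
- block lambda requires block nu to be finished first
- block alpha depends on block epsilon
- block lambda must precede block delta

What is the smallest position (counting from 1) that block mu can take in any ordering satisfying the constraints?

Nothing is required before block mu; it can be the very first block.

1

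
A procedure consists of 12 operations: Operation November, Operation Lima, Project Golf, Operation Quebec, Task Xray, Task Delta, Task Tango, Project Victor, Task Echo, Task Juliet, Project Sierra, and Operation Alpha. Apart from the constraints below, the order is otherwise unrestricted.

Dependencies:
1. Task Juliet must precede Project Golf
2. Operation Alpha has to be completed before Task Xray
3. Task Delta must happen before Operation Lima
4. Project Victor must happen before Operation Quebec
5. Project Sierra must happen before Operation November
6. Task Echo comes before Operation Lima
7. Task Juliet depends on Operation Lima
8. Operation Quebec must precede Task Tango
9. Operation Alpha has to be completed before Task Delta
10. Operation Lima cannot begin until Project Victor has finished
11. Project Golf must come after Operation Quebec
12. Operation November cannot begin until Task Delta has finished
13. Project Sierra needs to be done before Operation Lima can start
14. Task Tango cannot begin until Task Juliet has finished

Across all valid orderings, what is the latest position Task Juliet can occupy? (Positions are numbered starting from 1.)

10

Every operation that must follow Task Juliet has to come after it. Tracing all chains starting from Task Juliet, those operations are: Project Golf, Task Tango — 2 in total.
So at least 2 operations follow Task Juliet, putting Task Juliet no later than position 10. That position is achievable by scheduling everything else first.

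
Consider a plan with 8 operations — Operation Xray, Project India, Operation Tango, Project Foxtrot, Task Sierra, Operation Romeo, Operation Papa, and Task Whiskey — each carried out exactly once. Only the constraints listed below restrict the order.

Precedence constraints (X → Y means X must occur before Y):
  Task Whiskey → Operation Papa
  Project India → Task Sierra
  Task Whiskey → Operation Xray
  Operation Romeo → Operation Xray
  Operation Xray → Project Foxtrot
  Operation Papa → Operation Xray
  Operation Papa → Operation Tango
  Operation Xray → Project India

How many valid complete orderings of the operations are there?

48

The operations with no prerequisites are Operation Romeo, Task Whiskey; any of them can be placed first.
Systematically extending each partial ordering one operation at a time and counting, there are 48 complete orderings.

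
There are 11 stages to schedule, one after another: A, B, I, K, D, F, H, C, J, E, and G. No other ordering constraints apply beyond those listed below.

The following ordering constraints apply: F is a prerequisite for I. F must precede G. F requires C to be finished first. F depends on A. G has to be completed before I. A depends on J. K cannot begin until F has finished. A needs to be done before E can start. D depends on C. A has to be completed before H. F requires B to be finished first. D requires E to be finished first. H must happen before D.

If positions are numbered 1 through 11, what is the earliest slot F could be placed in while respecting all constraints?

5

The stages that are forced before F, directly or transitively, are A, B, C, J. That's 4 stages.
With 4 mandatory predecessors, the earliest F can sit is position 4+1 = 5, and placing just those 4 first achieves it.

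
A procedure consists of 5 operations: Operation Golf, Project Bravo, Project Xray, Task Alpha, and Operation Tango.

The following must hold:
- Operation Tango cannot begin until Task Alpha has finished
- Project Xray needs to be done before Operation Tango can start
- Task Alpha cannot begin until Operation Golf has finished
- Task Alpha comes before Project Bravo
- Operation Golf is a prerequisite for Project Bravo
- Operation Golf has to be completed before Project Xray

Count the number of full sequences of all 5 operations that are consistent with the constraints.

Only Operation Golf has no prerequisites, so it must go first.
Systematically extending each partial ordering one operation at a time and counting, there are 5 complete orderings.

5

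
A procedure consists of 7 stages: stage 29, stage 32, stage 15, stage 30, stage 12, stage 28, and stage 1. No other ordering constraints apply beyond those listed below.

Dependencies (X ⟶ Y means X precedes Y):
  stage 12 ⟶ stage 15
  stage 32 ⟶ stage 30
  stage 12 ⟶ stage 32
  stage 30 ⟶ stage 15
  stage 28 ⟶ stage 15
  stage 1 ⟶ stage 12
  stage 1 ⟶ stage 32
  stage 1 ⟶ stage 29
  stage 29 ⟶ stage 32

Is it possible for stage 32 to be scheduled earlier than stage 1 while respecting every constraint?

There is a dependency chain stage 1 → stage 32, so stage 32 always comes after stage 1.
Hence stage 32 can never be scheduled before stage 1.

No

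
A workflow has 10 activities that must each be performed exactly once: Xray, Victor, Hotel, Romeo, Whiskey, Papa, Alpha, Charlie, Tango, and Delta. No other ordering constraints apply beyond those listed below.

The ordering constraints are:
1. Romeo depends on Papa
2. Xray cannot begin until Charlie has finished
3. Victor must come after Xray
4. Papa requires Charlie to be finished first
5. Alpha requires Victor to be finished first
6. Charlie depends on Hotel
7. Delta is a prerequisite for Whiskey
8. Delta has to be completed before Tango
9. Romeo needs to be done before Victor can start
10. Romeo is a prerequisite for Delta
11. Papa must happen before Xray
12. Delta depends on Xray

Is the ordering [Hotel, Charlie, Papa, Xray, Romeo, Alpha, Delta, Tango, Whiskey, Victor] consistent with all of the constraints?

No

The sequence places Alpha ahead of Victor.
Since Victor is required before Alpha, the ordering is invalid.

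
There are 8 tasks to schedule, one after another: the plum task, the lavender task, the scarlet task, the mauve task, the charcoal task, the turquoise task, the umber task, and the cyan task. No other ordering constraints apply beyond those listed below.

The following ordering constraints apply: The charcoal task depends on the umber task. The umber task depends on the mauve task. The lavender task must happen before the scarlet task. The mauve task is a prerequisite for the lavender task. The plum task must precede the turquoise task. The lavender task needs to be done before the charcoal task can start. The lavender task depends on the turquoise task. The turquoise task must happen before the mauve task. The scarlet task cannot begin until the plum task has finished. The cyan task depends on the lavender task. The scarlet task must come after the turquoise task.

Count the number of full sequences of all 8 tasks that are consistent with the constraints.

Only the plum task has no prerequisites, so it must go first.
Enumerating by repeatedly choosing an available task (one whose prerequisites are all placed) gives 18 distinct complete orderings.

18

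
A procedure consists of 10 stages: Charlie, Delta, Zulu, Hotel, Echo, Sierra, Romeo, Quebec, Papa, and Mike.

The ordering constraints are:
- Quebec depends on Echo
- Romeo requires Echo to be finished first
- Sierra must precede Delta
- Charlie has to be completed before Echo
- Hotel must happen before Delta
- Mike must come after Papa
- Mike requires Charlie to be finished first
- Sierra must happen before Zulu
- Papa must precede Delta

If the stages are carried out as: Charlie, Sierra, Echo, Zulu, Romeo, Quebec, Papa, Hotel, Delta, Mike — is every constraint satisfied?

Going through the constraints one by one, each required predecessor appears earlier in the sequence than its dependent — e.g. Charlie (position 1) is before Mike (position 10), as required.

Yes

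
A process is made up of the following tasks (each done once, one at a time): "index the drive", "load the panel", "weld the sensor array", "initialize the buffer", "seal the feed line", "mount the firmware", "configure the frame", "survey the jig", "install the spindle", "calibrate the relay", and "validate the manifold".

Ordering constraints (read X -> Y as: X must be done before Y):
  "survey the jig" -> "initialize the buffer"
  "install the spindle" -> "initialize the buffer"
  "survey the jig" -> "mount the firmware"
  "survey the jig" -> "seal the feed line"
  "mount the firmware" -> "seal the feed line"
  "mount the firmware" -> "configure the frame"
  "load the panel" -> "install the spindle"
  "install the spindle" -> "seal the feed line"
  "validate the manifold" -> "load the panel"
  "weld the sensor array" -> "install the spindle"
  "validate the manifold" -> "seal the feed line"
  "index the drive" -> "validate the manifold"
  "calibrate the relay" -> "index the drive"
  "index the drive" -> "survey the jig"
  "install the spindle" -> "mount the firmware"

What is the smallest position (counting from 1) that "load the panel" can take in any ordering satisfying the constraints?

The tasks that are forced before "load the panel", directly or transitively, are "index the drive", "calibrate the relay", "validate the manifold". That's 3 tasks.
So at minimum 3 tasks come before "load the panel", putting "load the panel" no earlier than position 4. That position is achievable by scheduling exactly those predecessors first.

4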